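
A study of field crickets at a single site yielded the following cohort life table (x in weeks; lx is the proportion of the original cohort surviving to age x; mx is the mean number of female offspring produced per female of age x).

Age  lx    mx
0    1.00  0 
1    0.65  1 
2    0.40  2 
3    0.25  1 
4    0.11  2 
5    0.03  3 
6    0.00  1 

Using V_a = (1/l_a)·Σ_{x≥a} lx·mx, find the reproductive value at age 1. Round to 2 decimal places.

3.09

lx·mx for x ≥ 1: 0.65, 0.8, 0.25, 0.22, 0.09, 0 → sum = 2.01
V_1 = 2.01 / l_1 = 2.01 / 0.65 = 3.092308… → 3.09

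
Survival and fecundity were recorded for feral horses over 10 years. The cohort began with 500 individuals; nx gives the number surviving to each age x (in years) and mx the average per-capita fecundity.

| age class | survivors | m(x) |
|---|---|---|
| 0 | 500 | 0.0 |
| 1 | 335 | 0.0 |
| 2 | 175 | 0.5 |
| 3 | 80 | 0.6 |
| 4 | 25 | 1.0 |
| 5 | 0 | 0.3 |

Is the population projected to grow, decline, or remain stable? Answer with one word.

declining

lx = nx/n0 = nx/500: 1, 0.67, 0.35, 0.16, 0.05, 0
R0 = Σ lx·mx = 0 + 0 + 0.175 + 0.096 + 0.05 + 0 = 0.321
R0 < 1, so the population is declining.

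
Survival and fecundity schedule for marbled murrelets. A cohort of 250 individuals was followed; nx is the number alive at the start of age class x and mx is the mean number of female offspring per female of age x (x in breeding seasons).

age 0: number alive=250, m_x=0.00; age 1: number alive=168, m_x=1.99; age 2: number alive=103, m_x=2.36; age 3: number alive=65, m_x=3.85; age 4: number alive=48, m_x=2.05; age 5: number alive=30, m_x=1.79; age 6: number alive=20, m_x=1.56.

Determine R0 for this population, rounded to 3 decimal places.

4.044

lx = nx/n0 = nx/250: 1, 0.672, 0.412, 0.26, 0.192, 0.12, 0.08
lx·mx by age: 0, 1.33728, 0.97232, 1.001, 0.3936, 0.2148, 0.1248
R0 = Σ lx·mx = 4.0438 → 4.044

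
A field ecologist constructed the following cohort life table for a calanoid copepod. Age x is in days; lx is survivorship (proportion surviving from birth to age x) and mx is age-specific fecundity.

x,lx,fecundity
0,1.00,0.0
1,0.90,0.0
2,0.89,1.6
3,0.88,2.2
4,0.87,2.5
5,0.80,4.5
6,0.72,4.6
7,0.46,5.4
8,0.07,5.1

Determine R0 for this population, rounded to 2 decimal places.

15.29

lx·mx by age: 0, 0, 1.424, 1.936, 2.175, 3.6, 3.312, 2.484, 0.357
R0 = Σ lx·mx = 15.288 → 15.29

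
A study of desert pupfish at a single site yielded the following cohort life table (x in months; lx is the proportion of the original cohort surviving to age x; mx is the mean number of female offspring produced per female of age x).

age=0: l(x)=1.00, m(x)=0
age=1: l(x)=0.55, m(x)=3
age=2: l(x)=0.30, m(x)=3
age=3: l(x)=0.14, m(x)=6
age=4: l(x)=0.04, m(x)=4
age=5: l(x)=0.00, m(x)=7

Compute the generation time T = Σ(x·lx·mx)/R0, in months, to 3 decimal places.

lx·mx: 0, 1.65, 0.9, 0.84, 0.16, 0 → R0 = 3.55
x·lx·mx: 0, 1.65, 1.8, 2.52, 0.64, 0 → Σ = 6.61
T = 6.61 / 3.55 = 1.861972… → 1.862

1.862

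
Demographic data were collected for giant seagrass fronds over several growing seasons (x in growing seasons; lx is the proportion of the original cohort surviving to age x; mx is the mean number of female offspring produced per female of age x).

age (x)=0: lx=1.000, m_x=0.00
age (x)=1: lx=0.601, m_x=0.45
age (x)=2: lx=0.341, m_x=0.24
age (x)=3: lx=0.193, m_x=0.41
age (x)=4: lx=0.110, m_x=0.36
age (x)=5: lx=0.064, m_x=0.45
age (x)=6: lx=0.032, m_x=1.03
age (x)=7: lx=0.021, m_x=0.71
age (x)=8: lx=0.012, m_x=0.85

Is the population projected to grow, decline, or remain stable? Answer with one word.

R0 = Σ lx·mx = 0 + 0.27045 + 0.08184 + 0.07913 + 0.0396 + 0.0288 + 0.03296 + 0.01491 + 0.0102 = 0.55789
R0 < 1, so the population is declining.

declining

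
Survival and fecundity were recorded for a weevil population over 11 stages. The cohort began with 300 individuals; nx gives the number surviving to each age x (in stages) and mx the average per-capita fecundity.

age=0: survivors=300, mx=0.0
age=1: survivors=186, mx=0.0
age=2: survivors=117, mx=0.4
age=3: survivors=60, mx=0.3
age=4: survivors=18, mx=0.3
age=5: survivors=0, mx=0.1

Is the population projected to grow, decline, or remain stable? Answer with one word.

declining

lx = nx/n0 = nx/300: 1, 0.62, 0.39, 0.2, 0.06, 0
R0 = Σ lx·mx = 0 + 0 + 0.156 + 0.06 + 0.018 + 0 = 0.234
R0 < 1, so the population is declining.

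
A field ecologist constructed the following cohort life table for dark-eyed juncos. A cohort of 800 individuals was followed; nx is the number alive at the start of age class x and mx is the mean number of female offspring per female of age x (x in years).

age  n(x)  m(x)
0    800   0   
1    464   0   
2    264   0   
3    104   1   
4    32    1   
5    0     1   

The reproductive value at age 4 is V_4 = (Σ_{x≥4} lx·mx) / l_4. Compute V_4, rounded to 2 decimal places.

1.00

lx = nx/n0 = nx/800: 1, 0.58, 0.33, 0.13, 0.04, 0
lx·mx for x ≥ 4: 0.04, 0 → sum = 0.04
V_4 = 0.04 / l_4 = 0.04 / 0.04 = 1 → 1.00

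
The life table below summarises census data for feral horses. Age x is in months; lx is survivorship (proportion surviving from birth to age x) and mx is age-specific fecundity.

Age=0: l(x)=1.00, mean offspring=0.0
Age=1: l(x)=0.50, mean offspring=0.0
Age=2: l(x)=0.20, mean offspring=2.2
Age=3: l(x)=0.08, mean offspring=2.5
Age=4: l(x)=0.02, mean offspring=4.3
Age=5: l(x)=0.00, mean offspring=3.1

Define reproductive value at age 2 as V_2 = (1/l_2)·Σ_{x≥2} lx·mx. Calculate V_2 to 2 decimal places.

lx·mx for x ≥ 2: 0.44, 0.2, 0.086, 0 → sum = 0.726
V_2 = 0.726 / l_2 = 0.726 / 0.2 = 3.63 → 3.63

3.63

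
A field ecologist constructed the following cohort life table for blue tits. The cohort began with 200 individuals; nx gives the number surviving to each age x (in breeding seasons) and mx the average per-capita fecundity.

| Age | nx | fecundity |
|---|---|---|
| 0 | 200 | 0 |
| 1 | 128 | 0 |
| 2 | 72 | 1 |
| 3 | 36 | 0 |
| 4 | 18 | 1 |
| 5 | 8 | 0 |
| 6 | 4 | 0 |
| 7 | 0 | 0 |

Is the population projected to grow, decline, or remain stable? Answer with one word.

lx = nx/n0 = nx/200: 1, 0.64, 0.36, 0.18, 0.09, 0.04, 0.02, 0
R0 = Σ lx·mx = 0 + 0 + 0.36 + 0 + 0.09 + 0 + 0 + 0 = 0.45
R0 < 1, so the population is declining.

declining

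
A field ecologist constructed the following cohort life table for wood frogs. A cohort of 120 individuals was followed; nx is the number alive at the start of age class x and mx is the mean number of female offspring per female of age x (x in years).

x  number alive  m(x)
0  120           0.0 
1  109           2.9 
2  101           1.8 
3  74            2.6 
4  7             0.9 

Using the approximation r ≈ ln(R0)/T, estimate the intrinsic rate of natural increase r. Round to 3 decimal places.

0.956

lx = nx/n0 = nx/120: 1, 0.90833…, 0.84167…, 0.61667…, 0.05833…
R0 = Σ lx·mx = 0 + 2.63417… + 1.515… + 1.60333… + 0.0525… = 5.805…
Σ x·lx·mx = 10.684167…; T = 10.684167…/5.805… = 1.84051…
r ≈ ln(R0)/T = ln(5.805…)/1.84051… = 0.95556… → 0.956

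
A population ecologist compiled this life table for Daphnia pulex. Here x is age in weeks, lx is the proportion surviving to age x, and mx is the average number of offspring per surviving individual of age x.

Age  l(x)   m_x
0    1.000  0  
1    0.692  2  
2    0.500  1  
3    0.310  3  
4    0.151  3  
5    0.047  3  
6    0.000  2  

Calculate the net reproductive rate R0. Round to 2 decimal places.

lx·mx by age: 0, 1.384, 0.5, 0.93, 0.453, 0.141, 0
R0 = Σ lx·mx = 3.408 → 3.41

3.41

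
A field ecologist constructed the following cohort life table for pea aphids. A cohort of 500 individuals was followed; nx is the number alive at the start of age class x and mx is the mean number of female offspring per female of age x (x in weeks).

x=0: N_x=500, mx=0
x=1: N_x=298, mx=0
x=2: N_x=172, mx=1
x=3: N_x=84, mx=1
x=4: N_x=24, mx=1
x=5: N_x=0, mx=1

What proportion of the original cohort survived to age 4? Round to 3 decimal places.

l_4 = n_4/n_0 = 24/500 = 0.048 → 0.048

0.048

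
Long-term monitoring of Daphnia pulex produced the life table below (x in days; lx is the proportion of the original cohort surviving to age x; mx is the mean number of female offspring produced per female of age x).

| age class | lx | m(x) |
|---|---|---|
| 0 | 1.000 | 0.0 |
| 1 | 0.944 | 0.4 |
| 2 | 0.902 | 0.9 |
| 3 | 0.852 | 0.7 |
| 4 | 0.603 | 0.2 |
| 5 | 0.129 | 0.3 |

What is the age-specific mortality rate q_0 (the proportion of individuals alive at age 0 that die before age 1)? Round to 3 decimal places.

q_0 = (l_0 − l_1) / l_0 = (1 − 0.944) / 1
     = 0.056 / 1 = 0.056 → 0.056

0.056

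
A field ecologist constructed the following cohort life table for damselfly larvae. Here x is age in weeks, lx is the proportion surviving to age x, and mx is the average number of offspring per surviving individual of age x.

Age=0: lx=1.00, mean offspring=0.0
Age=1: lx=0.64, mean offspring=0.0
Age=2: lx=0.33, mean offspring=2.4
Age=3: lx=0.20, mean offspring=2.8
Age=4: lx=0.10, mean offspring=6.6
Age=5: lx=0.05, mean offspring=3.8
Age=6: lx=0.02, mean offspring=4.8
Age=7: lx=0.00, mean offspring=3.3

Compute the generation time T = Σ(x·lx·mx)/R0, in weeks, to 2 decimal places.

3.23

lx·mx: 0, 0, 0.792, 0.56, 0.66, 0.19, 0.096, 0 → R0 = 2.298
x·lx·mx: 0, 0, 1.584, 1.68, 2.64, 0.95, 0.576, 0 → Σ = 7.43
T = 7.43 / 2.298 = 3.233246… → 3.23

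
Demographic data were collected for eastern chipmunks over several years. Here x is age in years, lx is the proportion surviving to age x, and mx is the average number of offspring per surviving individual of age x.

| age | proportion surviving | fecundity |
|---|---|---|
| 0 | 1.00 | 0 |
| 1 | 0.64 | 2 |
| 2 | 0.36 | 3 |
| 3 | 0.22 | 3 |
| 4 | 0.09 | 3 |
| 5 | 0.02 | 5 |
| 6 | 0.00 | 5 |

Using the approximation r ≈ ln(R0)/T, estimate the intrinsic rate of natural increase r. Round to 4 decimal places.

R0 = Σ lx·mx = 0 + 1.28 + 1.08 + 0.66 + 0.27 + 0.1 + 0 = 3.39
Σ x·lx·mx = 7; T = 7/3.39 = 2.0649…
r ≈ ln(R0)/T = ln(3.39)/2.0649… = 0.59123… → 0.5912

0.5912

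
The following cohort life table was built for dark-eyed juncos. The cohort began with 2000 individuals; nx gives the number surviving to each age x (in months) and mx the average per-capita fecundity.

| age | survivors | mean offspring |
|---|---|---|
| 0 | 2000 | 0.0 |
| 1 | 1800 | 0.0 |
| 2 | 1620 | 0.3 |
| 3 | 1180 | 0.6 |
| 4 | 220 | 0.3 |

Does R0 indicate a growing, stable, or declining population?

declining

lx = nx/n0 = nx/2000: 1, 0.9, 0.81, 0.59, 0.11
R0 = Σ lx·mx = 0 + 0 + 0.243 + 0.354 + 0.033 = 0.63
R0 < 1, so the population is declining.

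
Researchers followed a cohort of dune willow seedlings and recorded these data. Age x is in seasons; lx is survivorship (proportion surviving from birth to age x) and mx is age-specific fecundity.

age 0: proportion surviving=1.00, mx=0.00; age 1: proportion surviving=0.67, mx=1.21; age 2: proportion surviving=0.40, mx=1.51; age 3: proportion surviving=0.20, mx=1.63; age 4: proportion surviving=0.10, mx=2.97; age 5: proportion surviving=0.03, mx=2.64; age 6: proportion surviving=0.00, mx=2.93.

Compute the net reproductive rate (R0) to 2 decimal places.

2.12

lx·mx by age: 0, 0.8107, 0.604, 0.326, 0.297, 0.0792, 0
R0 = Σ lx·mx = 2.1169 → 2.12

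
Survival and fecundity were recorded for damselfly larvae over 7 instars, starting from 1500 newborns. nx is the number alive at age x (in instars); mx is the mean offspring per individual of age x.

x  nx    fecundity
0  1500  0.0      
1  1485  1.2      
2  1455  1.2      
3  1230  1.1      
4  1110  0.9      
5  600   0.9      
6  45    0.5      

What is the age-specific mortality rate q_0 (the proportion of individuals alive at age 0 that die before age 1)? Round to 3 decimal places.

lx = nx/n0 = nx/1500: 1, 0.99, 0.97, 0.82, 0.74, 0.4, 0.03
q_0 = (l_0 − l_1) / l_0 = (1 − 0.99) / 1
     = 0.01 / 1 = 0.01 → 0.010

0.010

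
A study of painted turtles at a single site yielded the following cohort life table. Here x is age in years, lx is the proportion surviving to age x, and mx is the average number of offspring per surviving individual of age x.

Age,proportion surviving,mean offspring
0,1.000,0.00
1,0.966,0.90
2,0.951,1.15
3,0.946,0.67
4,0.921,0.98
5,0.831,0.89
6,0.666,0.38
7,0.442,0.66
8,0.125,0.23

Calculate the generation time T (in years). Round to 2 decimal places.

lx·mx: 0, 0.8694, 1.09365, 0.63382, 0.90258, 0.73959, 0.25308, 0.29172, 0.02875 → R0 = 4.81259
x·lx·mx: 0, 0.8694, 2.1873, 1.90146, 3.61032, 3.69795, 1.51848, 2.04204, 0.23 → Σ = 16.05695
T = 16.05695 / 4.81259 = 3.336447… → 3.34

3.34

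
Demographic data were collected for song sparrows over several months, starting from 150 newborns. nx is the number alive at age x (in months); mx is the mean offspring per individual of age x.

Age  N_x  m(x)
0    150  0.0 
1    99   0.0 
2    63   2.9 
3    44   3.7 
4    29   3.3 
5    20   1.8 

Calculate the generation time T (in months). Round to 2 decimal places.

2.97

lx = nx/n0 = nx/150: 1, 0.66, 0.42, 0.29333…, 0.19333…, 0.13333…
lx·mx: 0, 0, 1.218, 1.085333…, 0.638…, 0.24… → R0 = 3.181333…
x·lx·mx: 0, 0, 2.436, 3.256…, 2.552…, 1.2… → Σ = 9.444…
T = 9.444… / 3.181333… = 2.968567… → 2.97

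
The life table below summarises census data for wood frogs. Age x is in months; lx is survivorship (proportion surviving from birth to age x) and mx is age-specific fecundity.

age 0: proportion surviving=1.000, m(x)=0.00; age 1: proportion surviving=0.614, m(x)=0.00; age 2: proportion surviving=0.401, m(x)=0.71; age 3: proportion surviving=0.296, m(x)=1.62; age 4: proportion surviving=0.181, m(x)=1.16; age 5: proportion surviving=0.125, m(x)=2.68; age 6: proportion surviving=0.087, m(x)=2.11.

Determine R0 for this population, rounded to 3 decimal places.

1.493

lx·mx by age: 0, 0, 0.28471, 0.47952, 0.20996, 0.335, 0.18357
R0 = Σ lx·mx = 1.49276 → 1.493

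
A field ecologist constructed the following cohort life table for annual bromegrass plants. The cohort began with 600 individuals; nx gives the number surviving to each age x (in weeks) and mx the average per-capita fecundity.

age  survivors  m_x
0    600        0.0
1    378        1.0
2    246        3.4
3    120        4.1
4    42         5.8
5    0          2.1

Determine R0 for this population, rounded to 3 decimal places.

lx = nx/n0 = nx/600: 1, 0.63, 0.41, 0.2, 0.07, 0
lx·mx by age: 0, 0.63, 1.394, 0.82, 0.406, 0
R0 = Σ lx·mx = 3.25 → 3.250

3.250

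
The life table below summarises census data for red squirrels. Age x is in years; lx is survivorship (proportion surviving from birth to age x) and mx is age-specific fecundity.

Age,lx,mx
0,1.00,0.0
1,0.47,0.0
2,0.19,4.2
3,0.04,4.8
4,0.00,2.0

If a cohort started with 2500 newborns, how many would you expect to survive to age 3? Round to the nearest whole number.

100

Expected survivors = N0 · l_3 = 2500 × 0.04 = 100 → 100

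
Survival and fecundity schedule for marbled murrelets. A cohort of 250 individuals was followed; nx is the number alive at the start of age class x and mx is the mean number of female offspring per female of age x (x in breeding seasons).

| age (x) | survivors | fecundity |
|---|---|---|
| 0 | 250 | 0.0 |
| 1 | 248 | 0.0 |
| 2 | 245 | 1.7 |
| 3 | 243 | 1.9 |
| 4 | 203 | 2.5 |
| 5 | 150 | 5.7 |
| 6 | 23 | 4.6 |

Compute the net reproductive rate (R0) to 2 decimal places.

9.39

lx = nx/n0 = nx/250: 1, 0.992, 0.98, 0.972, 0.812, 0.6, 0.092
lx·mx by age: 0, 0, 1.666, 1.8468, 2.03, 3.42, 0.4232
R0 = Σ lx·mx = 9.386 → 9.39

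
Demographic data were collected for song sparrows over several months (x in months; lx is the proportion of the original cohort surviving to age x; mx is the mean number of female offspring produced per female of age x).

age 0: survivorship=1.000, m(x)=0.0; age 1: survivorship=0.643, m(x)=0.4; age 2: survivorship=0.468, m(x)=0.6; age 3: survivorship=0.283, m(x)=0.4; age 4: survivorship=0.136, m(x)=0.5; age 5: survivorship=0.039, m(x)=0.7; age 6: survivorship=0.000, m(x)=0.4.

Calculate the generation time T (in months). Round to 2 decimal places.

2.10

lx·mx: 0, 0.2572, 0.2808, 0.1132, 0.068, 0.0273, 0 → R0 = 0.7465
x·lx·mx: 0, 0.2572, 0.5616, 0.3396, 0.272, 0.1365, 0 → Σ = 1.5669
T = 1.5669 / 0.7465 = 2.098995… → 2.10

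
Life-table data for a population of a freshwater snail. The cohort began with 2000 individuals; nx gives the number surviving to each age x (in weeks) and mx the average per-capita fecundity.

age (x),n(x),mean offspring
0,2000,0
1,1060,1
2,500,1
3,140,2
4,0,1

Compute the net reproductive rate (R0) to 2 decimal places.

lx = nx/n0 = nx/2000: 1, 0.53, 0.25, 0.07, 0
lx·mx by age: 0, 0.53, 0.25, 0.14, 0
R0 = Σ lx·mx = 0.92 → 0.92

0.92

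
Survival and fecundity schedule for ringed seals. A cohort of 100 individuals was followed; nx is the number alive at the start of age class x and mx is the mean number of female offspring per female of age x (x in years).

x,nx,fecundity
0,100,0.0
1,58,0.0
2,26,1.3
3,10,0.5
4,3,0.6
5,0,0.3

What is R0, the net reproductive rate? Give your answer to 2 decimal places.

lx = nx/n0 = nx/100: 1, 0.58, 0.26, 0.1, 0.03, 0
lx·mx by age: 0, 0, 0.338, 0.05, 0.018, 0
R0 = Σ lx·mx = 0.406 → 0.41

0.41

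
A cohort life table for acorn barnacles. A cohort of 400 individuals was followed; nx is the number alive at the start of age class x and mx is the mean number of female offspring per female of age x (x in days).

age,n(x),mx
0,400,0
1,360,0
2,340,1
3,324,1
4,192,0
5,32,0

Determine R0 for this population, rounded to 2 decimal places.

1.66

lx = nx/n0 = nx/400: 1, 0.9, 0.85, 0.81, 0.48, 0.08
lx·mx by age: 0, 0, 0.85, 0.81, 0, 0
R0 = Σ lx·mx = 1.66 → 1.66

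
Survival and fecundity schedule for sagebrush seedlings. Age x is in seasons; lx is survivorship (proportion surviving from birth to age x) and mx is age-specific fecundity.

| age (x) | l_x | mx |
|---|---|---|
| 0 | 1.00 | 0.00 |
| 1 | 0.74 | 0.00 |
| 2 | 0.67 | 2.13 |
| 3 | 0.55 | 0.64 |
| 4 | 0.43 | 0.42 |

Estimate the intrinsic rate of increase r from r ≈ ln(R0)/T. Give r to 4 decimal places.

R0 = Σ lx·mx = 0 + 0 + 1.4271 + 0.352 + 0.1806 = 1.9597
Σ x·lx·mx = 4.6326; T = 4.6326/1.9597 = 2.36393…
r ≈ ln(R0)/T = ln(1.9597)/2.36393… = 0.284607… → 0.2846

0.2846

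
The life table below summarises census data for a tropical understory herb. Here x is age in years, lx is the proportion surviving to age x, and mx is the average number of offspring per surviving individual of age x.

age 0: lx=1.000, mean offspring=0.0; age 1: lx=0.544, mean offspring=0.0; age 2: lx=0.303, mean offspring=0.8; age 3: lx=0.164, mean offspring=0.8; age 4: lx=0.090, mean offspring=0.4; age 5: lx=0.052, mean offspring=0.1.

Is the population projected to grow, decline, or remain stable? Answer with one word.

R0 = Σ lx·mx = 0 + 0 + 0.2424 + 0.1312 + 0.036 + 0.0052 = 0.4148
R0 < 1, so the population is declining.

declining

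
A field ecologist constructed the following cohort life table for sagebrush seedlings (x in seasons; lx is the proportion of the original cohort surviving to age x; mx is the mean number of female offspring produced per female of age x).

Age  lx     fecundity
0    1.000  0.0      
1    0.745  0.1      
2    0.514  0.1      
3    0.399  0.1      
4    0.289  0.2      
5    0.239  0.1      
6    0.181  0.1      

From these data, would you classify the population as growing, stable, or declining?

R0 = Σ lx·mx = 0 + 0.0745 + 0.0514 + 0.0399 + 0.0578 + 0.0239 + 0.0181 = 0.2656
R0 < 1, so the population is declining.

declining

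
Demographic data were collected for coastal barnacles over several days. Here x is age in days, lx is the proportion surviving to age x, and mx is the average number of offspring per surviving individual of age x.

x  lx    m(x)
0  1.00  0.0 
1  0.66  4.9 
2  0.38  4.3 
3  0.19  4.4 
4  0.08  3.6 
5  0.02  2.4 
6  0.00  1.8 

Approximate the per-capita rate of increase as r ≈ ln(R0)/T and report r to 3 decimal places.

R0 = Σ lx·mx = 0 + 3.234 + 1.634 + 0.836 + 0.288 + 0.048 + 0 = 6.04
Σ x·lx·mx = 10.402; T = 10.402/6.04 = 1.72219…
r ≈ ln(R0)/T = ln(6.04)/1.72219… = 1.04426… → 1.044

1.044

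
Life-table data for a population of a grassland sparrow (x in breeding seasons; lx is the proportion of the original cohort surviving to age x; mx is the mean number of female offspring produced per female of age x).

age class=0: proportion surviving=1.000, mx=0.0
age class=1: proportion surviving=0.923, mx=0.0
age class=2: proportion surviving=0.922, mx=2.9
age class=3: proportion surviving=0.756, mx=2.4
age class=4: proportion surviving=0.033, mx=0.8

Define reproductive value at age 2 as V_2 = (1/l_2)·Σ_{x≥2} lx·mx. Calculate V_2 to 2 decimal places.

4.90

lx·mx for x ≥ 2: 2.6738, 1.8144, 0.0264 → sum = 4.5146
V_2 = 4.5146 / l_2 = 4.5146 / 0.922 = 4.896529… → 4.90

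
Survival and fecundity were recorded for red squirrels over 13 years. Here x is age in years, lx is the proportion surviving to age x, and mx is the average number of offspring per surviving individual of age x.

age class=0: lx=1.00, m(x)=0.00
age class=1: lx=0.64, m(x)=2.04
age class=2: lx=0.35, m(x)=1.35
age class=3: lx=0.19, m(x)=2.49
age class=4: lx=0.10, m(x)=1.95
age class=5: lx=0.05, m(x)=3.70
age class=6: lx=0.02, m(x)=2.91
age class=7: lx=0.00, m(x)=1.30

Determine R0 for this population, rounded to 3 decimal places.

lx·mx by age: 0, 1.3056, 0.4725, 0.4731, 0.195, 0.185, 0.0582, 0
R0 = Σ lx·mx = 2.6894 → 2.689

2.689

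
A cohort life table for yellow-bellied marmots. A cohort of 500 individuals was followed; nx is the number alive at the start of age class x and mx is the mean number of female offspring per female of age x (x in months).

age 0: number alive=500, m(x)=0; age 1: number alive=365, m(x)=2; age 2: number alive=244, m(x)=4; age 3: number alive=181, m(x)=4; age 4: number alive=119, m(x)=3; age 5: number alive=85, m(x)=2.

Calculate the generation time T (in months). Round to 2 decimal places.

2.41

lx = nx/n0 = nx/500: 1, 0.73, 0.488, 0.362, 0.238, 0.17
lx·mx: 0, 1.46, 1.952, 1.448, 0.714, 0.34 → R0 = 5.914
x·lx·mx: 0, 1.46, 3.904, 4.344, 2.856, 1.7 → Σ = 14.264
T = 14.264 / 5.914 = 2.411904… → 2.41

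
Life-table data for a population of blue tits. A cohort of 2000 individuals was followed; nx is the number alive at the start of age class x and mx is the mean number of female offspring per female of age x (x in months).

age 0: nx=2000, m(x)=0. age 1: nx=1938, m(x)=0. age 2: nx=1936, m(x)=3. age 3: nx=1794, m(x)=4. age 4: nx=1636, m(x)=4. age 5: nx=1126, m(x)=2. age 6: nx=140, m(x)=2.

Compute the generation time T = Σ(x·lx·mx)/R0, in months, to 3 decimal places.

lx = nx/n0 = nx/2000: 1, 0.969, 0.968, 0.897, 0.818, 0.563, 0.07
lx·mx: 0, 0, 2.904, 3.588, 3.272, 1.126, 0.14 → R0 = 11.03
x·lx·mx: 0, 0, 5.808, 10.764, 13.088, 5.63, 0.84 → Σ = 36.13
T = 36.13 / 11.03 = 3.275612… → 3.276

3.276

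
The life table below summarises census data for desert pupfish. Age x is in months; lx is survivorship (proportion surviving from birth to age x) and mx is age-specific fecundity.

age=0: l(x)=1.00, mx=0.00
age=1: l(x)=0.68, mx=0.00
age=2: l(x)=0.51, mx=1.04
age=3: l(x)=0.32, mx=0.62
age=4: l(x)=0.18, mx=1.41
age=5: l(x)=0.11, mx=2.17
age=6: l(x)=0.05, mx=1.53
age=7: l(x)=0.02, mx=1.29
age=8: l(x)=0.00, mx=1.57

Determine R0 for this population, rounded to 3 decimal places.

lx·mx by age: 0, 0, 0.5304, 0.1984, 0.2538, 0.2387, 0.0765, 0.0258, 0
R0 = Σ lx·mx = 1.3236 → 1.324

1.324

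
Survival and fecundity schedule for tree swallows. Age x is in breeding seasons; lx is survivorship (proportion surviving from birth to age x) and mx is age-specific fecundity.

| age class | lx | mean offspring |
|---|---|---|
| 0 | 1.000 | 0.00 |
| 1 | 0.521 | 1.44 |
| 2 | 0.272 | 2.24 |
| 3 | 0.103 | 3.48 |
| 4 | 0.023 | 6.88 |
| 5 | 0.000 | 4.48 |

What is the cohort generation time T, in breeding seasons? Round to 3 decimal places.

1.960

lx·mx: 0, 0.75024, 0.60928, 0.35844, 0.15824, 0 → R0 = 1.8762
x·lx·mx: 0, 0.75024, 1.21856, 1.07532, 0.63296, 0 → Σ = 3.67708
T = 3.67708 / 1.8762 = 1.959855… → 1.960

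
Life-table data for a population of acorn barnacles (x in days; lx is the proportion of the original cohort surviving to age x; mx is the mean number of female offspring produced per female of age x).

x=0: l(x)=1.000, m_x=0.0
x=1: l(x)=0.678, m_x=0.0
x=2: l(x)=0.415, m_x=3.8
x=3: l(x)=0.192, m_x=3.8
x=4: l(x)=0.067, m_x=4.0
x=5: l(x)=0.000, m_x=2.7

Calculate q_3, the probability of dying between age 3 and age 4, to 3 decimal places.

0.651

q_3 = (l_3 − l_4) / l_3 = (0.192 − 0.067) / 0.192
     = 0.125 / 0.192 = 0.651042… → 0.651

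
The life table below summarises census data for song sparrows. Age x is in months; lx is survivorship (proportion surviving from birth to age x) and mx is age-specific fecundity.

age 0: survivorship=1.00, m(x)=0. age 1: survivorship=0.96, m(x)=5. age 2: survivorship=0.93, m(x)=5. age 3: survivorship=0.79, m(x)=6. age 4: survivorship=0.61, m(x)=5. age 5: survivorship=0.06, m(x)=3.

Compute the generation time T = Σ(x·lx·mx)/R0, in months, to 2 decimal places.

2.38

lx·mx: 0, 4.8, 4.65, 4.74, 3.05, 0.18 → R0 = 17.42
x·lx·mx: 0, 4.8, 9.3, 14.22, 12.2, 0.9 → Σ = 41.42
T = 41.42 / 17.42 = 2.377727… → 2.38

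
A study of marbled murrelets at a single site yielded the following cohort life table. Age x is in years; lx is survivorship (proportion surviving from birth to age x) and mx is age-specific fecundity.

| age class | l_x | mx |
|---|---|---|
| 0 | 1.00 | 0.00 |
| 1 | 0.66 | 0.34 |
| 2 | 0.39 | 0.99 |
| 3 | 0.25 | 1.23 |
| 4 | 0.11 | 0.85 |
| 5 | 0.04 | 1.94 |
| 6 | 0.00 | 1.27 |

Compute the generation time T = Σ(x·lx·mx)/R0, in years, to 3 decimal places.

lx·mx: 0, 0.2244, 0.3861, 0.3075, 0.0935, 0.0776, 0 → R0 = 1.0891
x·lx·mx: 0, 0.2244, 0.7722, 0.9225, 0.374, 0.388, 0 → Σ = 2.6811
T = 2.6811 / 1.0891 = 2.461757… → 2.462

2.462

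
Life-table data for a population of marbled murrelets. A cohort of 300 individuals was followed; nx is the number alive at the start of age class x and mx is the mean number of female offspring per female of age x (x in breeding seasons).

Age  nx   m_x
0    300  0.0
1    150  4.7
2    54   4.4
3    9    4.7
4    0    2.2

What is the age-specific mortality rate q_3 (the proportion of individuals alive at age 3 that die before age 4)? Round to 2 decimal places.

lx = nx/n0 = nx/300: 1, 0.5, 0.18, 0.03, 0
q_3 = (l_3 − l_4) / l_3 = (0.03 − 0) / 0.03
     = 0.03 / 0.03 = 1 → 1.00

1.00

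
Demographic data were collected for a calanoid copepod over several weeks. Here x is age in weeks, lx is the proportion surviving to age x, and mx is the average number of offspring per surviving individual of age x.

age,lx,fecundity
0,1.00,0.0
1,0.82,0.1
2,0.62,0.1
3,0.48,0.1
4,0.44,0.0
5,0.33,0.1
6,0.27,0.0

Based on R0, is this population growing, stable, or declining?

R0 = Σ lx·mx = 0 + 0.082 + 0.062 + 0.048 + 0 + 0.033 + 0 = 0.225
R0 < 1, so the population is declining.

declining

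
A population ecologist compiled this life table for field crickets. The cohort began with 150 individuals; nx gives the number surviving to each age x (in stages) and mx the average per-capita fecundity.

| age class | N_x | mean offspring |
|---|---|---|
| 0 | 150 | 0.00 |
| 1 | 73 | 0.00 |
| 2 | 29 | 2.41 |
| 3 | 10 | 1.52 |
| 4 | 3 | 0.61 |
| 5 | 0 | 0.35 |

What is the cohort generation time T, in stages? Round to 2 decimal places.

2.22

lx = nx/n0 = nx/150: 1, 0.48667…, 0.19333…, 0.06667…, 0.02, 0
lx·mx: 0, 0, 0.465933…, 0.101333…, 0.0122, 0 → R0 = 0.579467…
x·lx·mx: 0, 0, 0.931867…, 0.304…, 0.0488, 0 → Σ = 1.284667…
T = 1.284667… / 0.579467… = 2.216981… → 2.22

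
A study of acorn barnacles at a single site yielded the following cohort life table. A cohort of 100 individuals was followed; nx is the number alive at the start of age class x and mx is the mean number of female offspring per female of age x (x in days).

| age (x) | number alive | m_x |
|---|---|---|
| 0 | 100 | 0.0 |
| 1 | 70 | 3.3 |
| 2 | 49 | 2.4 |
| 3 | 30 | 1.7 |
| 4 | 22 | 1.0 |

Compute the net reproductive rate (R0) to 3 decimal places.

lx = nx/n0 = nx/100: 1, 0.7, 0.49, 0.3, 0.22
lx·mx by age: 0, 2.31, 1.176, 0.51, 0.22
R0 = Σ lx·mx = 4.216 → 4.216

4.216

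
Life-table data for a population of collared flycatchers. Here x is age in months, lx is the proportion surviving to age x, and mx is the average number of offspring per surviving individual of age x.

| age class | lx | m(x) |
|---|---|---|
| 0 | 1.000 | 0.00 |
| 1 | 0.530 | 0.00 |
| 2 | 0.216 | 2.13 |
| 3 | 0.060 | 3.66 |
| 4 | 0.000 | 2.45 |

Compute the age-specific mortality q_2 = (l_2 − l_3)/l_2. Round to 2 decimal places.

0.72

q_2 = (l_2 − l_3) / l_2 = (0.216 − 0.06) / 0.216
     = 0.156 / 0.216 = 0.722222… → 0.72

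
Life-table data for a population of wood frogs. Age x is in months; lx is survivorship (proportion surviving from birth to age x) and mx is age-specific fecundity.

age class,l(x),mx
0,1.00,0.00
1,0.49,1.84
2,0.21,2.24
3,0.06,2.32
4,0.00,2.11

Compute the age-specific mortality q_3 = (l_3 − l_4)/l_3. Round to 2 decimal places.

1.00

q_3 = (l_3 − l_4) / l_3 = (0.06 − 0) / 0.06
     = 0.06 / 0.06 = 1 → 1.00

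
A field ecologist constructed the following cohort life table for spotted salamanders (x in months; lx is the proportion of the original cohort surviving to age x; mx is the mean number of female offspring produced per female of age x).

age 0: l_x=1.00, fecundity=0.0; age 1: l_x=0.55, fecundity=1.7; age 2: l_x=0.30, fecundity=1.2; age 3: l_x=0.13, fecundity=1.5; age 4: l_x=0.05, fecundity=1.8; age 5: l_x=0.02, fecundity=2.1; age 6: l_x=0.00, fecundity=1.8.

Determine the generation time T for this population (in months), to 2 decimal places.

lx·mx: 0, 0.935, 0.36, 0.195, 0.09, 0.042, 0 → R0 = 1.622
x·lx·mx: 0, 0.935, 0.72, 0.585, 0.36, 0.21, 0 → Σ = 2.81
T = 2.81 / 1.622 = 1.732429… → 1.73

1.73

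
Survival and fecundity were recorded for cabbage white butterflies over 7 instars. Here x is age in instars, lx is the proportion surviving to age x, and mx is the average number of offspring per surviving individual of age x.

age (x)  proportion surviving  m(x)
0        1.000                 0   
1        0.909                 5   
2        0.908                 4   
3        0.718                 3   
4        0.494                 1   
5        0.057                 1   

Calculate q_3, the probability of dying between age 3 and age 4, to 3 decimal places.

q_3 = (l_3 − l_4) / l_3 = (0.718 − 0.494) / 0.718
     = 0.224 / 0.718 = 0.311978… → 0.312

0.312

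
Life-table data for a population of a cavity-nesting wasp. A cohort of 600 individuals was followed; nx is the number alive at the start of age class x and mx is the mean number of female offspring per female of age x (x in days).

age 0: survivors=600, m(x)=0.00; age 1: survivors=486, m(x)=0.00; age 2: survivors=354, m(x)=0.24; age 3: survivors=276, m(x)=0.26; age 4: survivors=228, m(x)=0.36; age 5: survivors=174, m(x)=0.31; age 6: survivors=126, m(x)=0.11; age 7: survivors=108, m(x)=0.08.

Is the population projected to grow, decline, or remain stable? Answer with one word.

lx = nx/n0 = nx/600: 1, 0.81, 0.59, 0.46, 0.38, 0.29, 0.21, 0.18
R0 = Σ lx·mx = 0 + 0 + 0.1416 + 0.1196 + 0.1368 + 0.0899 + 0.0231 + 0.0144 = 0.5254
R0 < 1, so the population is declining.

declining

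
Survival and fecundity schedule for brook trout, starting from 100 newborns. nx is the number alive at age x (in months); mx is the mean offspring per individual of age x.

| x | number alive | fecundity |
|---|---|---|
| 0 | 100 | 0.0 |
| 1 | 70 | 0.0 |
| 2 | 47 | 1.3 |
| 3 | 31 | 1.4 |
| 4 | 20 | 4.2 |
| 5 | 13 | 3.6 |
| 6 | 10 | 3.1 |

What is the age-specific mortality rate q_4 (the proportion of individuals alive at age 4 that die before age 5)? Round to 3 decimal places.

lx = nx/n0 = nx/100: 1, 0.7, 0.47, 0.31, 0.2, 0.13, 0.1
q_4 = (l_4 − l_5) / l_4 = (0.2 − 0.13) / 0.2
     = 0.07 / 0.2 = 0.35 → 0.350

0.350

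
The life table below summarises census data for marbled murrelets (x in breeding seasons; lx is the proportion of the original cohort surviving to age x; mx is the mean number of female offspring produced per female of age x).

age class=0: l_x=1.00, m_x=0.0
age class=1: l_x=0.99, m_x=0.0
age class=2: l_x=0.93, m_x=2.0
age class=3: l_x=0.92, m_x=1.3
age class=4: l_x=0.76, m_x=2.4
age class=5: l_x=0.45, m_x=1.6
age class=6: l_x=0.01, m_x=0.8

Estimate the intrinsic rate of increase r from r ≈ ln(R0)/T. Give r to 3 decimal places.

R0 = Σ lx·mx = 0 + 0 + 1.86 + 1.196 + 1.824 + 0.72 + 0.008 = 5.608
Σ x·lx·mx = 18.252; T = 18.252/5.608 = 3.25464…
r ≈ ln(R0)/T = ln(5.608)/3.25464… = 0.52977… → 0.530

0.530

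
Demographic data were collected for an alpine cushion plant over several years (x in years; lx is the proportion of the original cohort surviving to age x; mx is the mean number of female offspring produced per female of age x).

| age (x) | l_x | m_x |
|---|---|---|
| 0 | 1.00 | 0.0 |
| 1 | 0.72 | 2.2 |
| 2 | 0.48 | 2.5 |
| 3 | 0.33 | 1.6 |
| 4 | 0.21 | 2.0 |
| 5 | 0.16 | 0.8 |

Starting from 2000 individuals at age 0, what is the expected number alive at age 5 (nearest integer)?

320

Expected survivors = N0 · l_5 = 2000 × 0.16 = 320 → 320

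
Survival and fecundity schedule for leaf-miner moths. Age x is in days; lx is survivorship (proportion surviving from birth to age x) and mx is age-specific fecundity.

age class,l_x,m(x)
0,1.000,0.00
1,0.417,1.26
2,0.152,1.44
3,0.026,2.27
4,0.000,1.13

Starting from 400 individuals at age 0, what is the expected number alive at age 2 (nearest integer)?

61

Expected survivors = N0 · l_2 = 400 × 0.152 = 60.8 → 61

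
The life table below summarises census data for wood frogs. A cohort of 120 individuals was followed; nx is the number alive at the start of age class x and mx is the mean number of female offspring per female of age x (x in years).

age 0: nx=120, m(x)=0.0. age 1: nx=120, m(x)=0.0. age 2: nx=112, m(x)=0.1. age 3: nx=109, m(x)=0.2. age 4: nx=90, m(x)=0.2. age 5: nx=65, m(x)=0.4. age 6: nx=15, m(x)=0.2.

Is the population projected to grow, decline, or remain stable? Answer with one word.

lx = nx/n0 = nx/120: 1, 1, 0.93333…, 0.90833…, 0.75, 0.54167…, 0.125
R0 = Σ lx·mx = 0 + 0 + 0.093333… + 0.181667… + 0.15 + 0.216667… + 0.025 = 0.666667…
R0 < 1, so the population is declining.

declining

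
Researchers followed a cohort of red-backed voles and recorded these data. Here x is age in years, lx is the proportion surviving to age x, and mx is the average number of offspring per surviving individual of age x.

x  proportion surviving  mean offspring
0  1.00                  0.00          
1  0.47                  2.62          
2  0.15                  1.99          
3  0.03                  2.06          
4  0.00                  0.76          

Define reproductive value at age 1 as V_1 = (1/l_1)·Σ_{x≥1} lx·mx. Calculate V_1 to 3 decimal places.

3.387

lx·mx for x ≥ 1: 1.2314, 0.2985, 0.0618, 0 → sum = 1.5917
V_1 = 1.5917 / l_1 = 1.5917 / 0.47 = 3.386596… → 3.387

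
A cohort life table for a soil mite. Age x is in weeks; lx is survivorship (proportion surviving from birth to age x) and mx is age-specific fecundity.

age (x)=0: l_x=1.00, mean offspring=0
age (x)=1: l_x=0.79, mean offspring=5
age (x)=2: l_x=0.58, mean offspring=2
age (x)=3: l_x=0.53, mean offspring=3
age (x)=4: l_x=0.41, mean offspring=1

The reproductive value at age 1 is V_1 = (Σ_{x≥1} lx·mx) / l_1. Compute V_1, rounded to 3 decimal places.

lx·mx for x ≥ 1: 3.95, 1.16, 1.59, 0.41 → sum = 7.11
V_1 = 7.11 / l_1 = 7.11 / 0.79 = 9 → 9.000

9.000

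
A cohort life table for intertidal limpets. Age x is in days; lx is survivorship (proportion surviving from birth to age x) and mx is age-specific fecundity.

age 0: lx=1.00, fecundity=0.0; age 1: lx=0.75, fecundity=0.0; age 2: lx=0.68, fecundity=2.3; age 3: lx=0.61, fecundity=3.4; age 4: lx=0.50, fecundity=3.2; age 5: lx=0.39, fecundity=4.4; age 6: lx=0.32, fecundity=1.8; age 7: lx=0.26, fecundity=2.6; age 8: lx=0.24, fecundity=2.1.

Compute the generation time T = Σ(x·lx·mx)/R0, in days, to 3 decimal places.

lx·mx: 0, 0, 1.564, 2.074, 1.6, 1.716, 0.576, 0.676, 0.504 → R0 = 8.71
x·lx·mx: 0, 0, 3.128, 6.222, 6.4, 8.58, 3.456, 4.732, 4.032 → Σ = 36.55
T = 36.55 / 8.71 = 4.196326… → 4.196

4.196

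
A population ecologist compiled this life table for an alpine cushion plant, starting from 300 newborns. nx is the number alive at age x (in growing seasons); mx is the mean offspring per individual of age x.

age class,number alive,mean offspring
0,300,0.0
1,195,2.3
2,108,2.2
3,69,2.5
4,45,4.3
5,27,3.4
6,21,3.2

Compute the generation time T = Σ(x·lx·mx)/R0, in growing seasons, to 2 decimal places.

2.54

lx = nx/n0 = nx/300: 1, 0.65, 0.36, 0.23, 0.15, 0.09, 0.07
lx·mx: 0, 1.495, 0.792, 0.575, 0.645, 0.306, 0.224 → R0 = 4.037
x·lx·mx: 0, 1.495, 1.584, 1.725, 2.58, 1.53, 1.344 → Σ = 10.258
T = 10.258 / 4.037 = 2.540996… → 2.54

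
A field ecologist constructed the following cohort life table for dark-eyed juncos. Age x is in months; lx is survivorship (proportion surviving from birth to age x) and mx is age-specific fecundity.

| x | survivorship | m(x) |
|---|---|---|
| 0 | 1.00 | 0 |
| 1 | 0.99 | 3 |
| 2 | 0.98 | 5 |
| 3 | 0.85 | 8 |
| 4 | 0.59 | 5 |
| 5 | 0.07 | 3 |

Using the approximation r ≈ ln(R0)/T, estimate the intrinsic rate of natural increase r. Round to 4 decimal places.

R0 = Σ lx·mx = 0 + 2.97 + 4.9 + 6.8 + 2.95 + 0.21 = 17.83
Σ x·lx·mx = 46.02; T = 46.02/17.83 = 2.58104…
r ≈ ln(R0)/T = ln(17.83)/2.58104… = 1.11617… → 1.1162

1.1162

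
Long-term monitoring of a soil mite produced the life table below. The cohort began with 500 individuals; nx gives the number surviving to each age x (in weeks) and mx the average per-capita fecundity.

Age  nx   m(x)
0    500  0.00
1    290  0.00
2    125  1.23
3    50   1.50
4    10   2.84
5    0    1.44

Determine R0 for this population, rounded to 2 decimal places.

0.51

lx = nx/n0 = nx/500: 1, 0.58, 0.25, 0.1, 0.02, 0
lx·mx by age: 0, 0, 0.3075, 0.15, 0.0568, 0
R0 = Σ lx·mx = 0.5143 → 0.51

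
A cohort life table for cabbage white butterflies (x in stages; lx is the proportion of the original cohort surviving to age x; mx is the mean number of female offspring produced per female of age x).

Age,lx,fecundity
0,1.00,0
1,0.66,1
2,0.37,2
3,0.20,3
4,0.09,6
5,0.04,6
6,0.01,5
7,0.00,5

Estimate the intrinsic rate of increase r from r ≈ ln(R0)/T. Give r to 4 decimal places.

0.3874

R0 = Σ lx·mx = 0 + 0.66 + 0.74 + 0.6 + 0.54 + 0.24 + 0.05 + 0 = 2.83
Σ x·lx·mx = 7.6; T = 7.6/2.83 = 2.68551…
r ≈ ln(R0)/T = ln(2.83)/2.68551… = 0.387366… → 0.3874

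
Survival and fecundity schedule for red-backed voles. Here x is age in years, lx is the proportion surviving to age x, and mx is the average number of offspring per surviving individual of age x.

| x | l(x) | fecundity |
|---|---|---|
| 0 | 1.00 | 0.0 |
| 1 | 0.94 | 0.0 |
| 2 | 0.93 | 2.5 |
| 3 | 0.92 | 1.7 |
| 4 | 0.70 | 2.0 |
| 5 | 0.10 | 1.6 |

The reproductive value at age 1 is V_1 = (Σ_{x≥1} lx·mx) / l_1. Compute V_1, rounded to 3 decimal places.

5.797

lx·mx for x ≥ 1: 0, 2.325, 1.564, 1.4, 0.16 → sum = 5.449
V_1 = 5.449 / l_1 = 5.449 / 0.94 = 5.796809… → 5.797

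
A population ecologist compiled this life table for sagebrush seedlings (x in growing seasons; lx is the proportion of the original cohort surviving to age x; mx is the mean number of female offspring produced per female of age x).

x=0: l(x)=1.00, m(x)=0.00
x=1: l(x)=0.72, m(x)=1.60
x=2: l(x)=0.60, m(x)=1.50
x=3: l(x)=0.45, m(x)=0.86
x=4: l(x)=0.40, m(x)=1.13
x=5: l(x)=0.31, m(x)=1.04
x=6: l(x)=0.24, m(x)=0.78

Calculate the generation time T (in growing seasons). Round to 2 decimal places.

2.55

lx·mx: 0, 1.152, 0.9, 0.387, 0.452, 0.3224, 0.1872 → R0 = 3.4006
x·lx·mx: 0, 1.152, 1.8, 1.161, 1.808, 1.612, 1.1232 → Σ = 8.6562
T = 8.6562 / 3.4006 = 2.545492… → 2.55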